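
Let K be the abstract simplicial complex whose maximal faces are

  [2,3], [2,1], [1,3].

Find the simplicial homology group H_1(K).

H_1 ≅ Z.

Order the vertices as 1 < 2 < 3. Listing each simplex with vertices in this order, K has dimension 1 with simplices:

  0-simplices (3): [1], [2], [3]
  1-simplices (3): [1,2], [1,3], [2,3]

Hence C_0 ≅ Z^3, C_1 ≅ Z^3.

∂_1: C_1 → C_0 sends each edge [p,q] (with p < q) to q − p.
The 3×3 boundary matrix has rank 2 and Smith normal form diag(1,1).

Computing H_k = (kernel of ∂_k) / (image of ∂_{k+1}):

  H_1: rank ker ∂_1 − rank ∂_2 = (3 − 2) − 0 = 1, and there is no ∂_2, so H_1 ≅ Z.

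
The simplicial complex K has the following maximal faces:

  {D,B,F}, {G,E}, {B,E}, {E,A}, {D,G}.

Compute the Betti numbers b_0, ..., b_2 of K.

b_0 = 1, b_1 = 1, b_2 = 0.

K has 6 vertices, 7 edges, 1 triangle.
rank ∂_0 = 0, rank ∂_1 = 5 ⇒ b_0 = 6 − 0 − 5 = 1; all invariant factors of ∂_1 are 1 so no torsion. So H_0 ≅ Z.
rank ∂_1 = 5, rank ∂_2 = 1 ⇒ b_1 = 7 − 5 − 1 = 1; all invariant factors of ∂_2 are 1 so no torsion. So H_1 ≅ Z.
rank ∂_2 = 1, rank ∂_3 = 0 ⇒ b_2 = 1 − 1 − 0 = 0. So H_2 ≅ 0.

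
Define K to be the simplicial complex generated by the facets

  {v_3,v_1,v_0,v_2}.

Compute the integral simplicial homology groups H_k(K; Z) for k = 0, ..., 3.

K has 4 vertices, 6 edges, 4 triangles, 1 3-simplex.
rank ∂_0 = 0, rank ∂_1 = 3 ⇒ b_0 = 4 − 0 − 3 = 1; all invariant factors of ∂_1 are 1 so no torsion. So H_0 = Z.
rank ∂_1 = 3, rank ∂_2 = 3 ⇒ b_1 = 6 − 3 − 3 = 0; all invariant factors of ∂_2 are 1 so no torsion. So H_1 = 0.
rank ∂_2 = 3, rank ∂_3 = 1 ⇒ b_2 = 4 − 3 − 1 = 0; all invariant factors of ∂_3 are 1 so no torsion. So H_2 = 0.
rank ∂_3 = 1, rank ∂_4 = 0 ⇒ b_3 = 1 − 1 − 0 = 0. So H_3 = 0.

H_0 ≅ Z,  H_1 = 0,  H_2 = 0,  H_3 = 0.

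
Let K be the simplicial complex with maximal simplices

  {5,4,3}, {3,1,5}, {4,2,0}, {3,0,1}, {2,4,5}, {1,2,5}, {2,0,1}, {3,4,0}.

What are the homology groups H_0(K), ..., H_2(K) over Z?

Fix the vertex order 0 < 1 < 2 < 3 < 4 < 5 and write every simplex with vertices in increasing order. Then dim K = 2 and the simplices of K are:

  0-simplices (6): [0], [1], [2], [3], [4], [5]
  1-simplices (12): [0,1], [0,2], [0,3], [0,4], [1,2], [1,3], [1,5], [2,4], [2,5], [3,4], [3,5], [4,5]
  2-simplices (8): [0,1,2], [0,1,3], [0,2,4], [0,3,4], [1,2,5], [1,3,5], [2,4,5], [3,4,5]

so the chain groups are C_0 ≅ Z^6, C_1 ≅ Z^12, C_2 ≅ Z^8.

Boundary ∂_1: C_1 → C_0 is given by ∂[p,q] = [q] − [p]. For instance
  ∂[3,5] = [5] − [3].
As a 6×12 matrix over Z this has rank 5, with invariant factors (1,1,1,1,1).

The boundary map ∂_2: C_2 → C_1 acts by ∂[p,q,r] = [q,r] − [p,r] + [p,q]. For instance
  ∂[2,4,5] = [4,5] − [2,5] + [2,4],
  ∂[0,1,2] = [1,2] − [0,2] + [0,1].
This gives a 12×8 integer matrix of rank 7; reducing to Smith normal form yields diagonal entries (1,1,1,1,1,1,1).

From H_k ≅ ker(∂_k) / im(∂_{k+1}) we obtain:

  H_0: rank C_0 − rank ∂_1 = 6 − 5 = 1, and the invariant factors of ∂_1 are all 1, so H_0 ≅ Z.
  H_1: rank ker ∂_1 − rank ∂_2 = (12 − 5) − 7 = 0, and the invariant factors of ∂_2 are all 1, so H_1 ≅ 0.
  H_2: rank ker ∂_2 − rank ∂_3 = (8 − 7) − 0 = 1, and there is no ∂_3, so H_2 ≅ Z.

As a check, the Euler characteristic is 6 − 12 + 8 = 2, which agrees with 1 − 0 + 1 = 2.

H_0 = Z,  H_1 = 0,  H_2 = Z.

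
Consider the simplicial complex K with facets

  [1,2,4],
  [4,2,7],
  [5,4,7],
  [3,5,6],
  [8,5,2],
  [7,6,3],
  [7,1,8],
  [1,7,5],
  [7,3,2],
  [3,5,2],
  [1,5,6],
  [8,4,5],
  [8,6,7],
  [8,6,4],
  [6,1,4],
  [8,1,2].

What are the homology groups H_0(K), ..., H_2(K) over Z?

Take the total order 1 < 2 < 3 < 4 < 5 < 6 < 7 < 8 on the vertex set. Then K (dimension 2) consists of the simplices:

  0-simplices (8): [1], [2], [3], [4], [5], [6], [7], [8]
  1-simplices (24): (24 of them)
  2-simplices (16): [1,2,4], [1,2,8], [1,4,6], [1,5,6], [1,5,7], [1,7,8], [2,3,5], [2,3,7], [2,4,7], [2,5,8], [3,5,6], [3,6,7], [4,5,7], [4,5,8], [4,6,8], [6,7,8]

so the chain groups are C_0 ≅ Z^8, C_1 ≅ Z^24, C_2 ≅ Z^16.

∂_1: C_1 → C_0 is given by ∂[p,q] = [q] − [p].
As a 8×24 matrix over Z this has rank 7, with invariant factors (1,1,1,1,1,1,1).

The boundary map ∂_2: C_2 → C_1 acts by ∂[p,q,r] = [q,r] − [p,r] + [p,q]. For instance
  ∂[1,2,4] = [2,4] − [1,4] + [1,2],
  ∂[6,7,8] = [7,8] − [6,8] + [6,7].
As a 24×16 matrix over Z this has rank 15, with invariant factors (1,1,1,1,1,1,1,1,1,1,1,1,1,1,1).

Now H_k = ker ∂_k / im ∂_{k+1}, so:

  H_0: rank C_0 − rank ∂_1 = 8 − 7 = 1, and the invariant factors of ∂_1 are all 1, so H_0 = Z.
  H_1: rank ker ∂_1 − rank ∂_2 = (24 − 7) − 15 = 2, and the invariant factors of ∂_2 are all 1, so H_1 = Z^2.
  H_2: rank ker ∂_2 − rank ∂_3 = (16 − 15) − 0 = 1, and there is no ∂_3, so H_2 = Z.

H_0 ≅ Z,  H_1 ≅ Z^2,  H_2 ≅ Z.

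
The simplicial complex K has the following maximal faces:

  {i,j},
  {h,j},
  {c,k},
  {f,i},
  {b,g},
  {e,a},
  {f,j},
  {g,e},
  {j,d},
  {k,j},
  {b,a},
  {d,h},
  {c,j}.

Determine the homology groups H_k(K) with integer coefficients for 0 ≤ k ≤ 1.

H_0 = Z^2,  H_1 = Z^4.

Order the vertices as a < b < c < d < e < f < g < h < i < j < k. Listing each simplex with vertices in this order, K has dimension 1 with simplices:

  0-simplices (11): a, b, c, d, e, f, g, h, i, j, k
  1-simplices (13): ab, ae, bg, cj, ck, dh, dj, eg, fi, fj, hj, ij, jk

so the chain groups are C_0 ≅ Z^11, C_1 ≅ Z^13.

The boundary map ∂_1: C_1 → C_0 sends each edge [p,q] (with p < q) to q − p.
The resulting 11×13 matrix has rank 9, and its Smith normal form has invariant factors (1,1,1,1,1,1,1,1,1).

Reading off H_k = ker ∂_k / im ∂_{k+1}:

  H_0: rank C_0 − rank ∂_1 = 11 − 9 = 2, and the invariant factors of ∂_1 are all 1, so H_0 ≅ Z^2.
  H_1: rank ker ∂_1 − rank ∂_2 = (13 − 9) − 0 = 4, and there is no ∂_2, so H_1 ≅ Z^4.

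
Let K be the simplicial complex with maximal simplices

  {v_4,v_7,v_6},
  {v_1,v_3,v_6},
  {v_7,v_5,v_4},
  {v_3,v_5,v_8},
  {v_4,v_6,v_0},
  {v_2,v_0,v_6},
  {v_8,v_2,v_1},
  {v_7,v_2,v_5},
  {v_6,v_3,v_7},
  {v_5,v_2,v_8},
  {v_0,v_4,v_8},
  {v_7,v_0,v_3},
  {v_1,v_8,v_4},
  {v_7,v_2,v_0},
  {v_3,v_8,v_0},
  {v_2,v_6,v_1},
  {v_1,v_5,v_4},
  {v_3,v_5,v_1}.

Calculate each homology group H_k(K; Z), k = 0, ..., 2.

We work with the vertex ordering v_0 < v_1 < v_2 < v_3 < v_4 < v_5 < v_6 < v_7 < v_8. The simplices of K, each written with vertices in increasing order, are:

  0-simplices (9): [v_0], [v_1], [v_2], [v_3], [v_4], [v_5], [v_6], [v_7], [v_8]
  1-simplices (27): (27 of them)
  2-simplices (18): (18 of them)

giving chain groups C_0 ≅ Z^9, C_1 ≅ Z^27, C_2 ≅ Z^18.

∂_1: C_1 → C_0 sends each edge [p,q] (with p < q) to q − p.
This gives a 9×27 integer matrix of rank 8; reducing to Smith normal form yields diagonal entries (1,1,1,1,1,1,1,1).

The boundary map ∂_2: C_2 → C_1 acts by ∂[p,q,r] = [q,r] − [p,r] + [p,q]. For instance
  ∂[v_0,v_2,v_7] = [v_2,v_7] − [v_0,v_7] + [v_0,v_2],
  ∂[v_1,v_4,v_8] = [v_4,v_8] − [v_1,v_8] + [v_1,v_4].
The resulting 27×18 matrix has rank 18, and its Smith normal form has invariant factors (1,1,1,1,1,1,1,1,1,1,1,1,1,1,1,1,1,2).

Reading off H_k = ker ∂_k / im ∂_{k+1}:

  H_0: rank C_0 − rank ∂_1 = 9 − 8 = 1, and the invariant factors of ∂_1 are all 1, so H_0 ≅ Z.
  H_1: rank ker ∂_1 − rank ∂_2 = (27 − 8) − 18 = 1, and ∂_2 has invariant factor 2 > 1, so H_1 ≅ Z ⊕ Z/2.
  H_2: rank ker ∂_2 − rank ∂_3 = (18 − 18) − 0 = 0, and there is no ∂_3, so H_2 ≅ 0.

(K is a triangulation of the Klein bottle.)

H_0 = Z,  H_1 = Z ⊕ Z/2,  H_2 = 0.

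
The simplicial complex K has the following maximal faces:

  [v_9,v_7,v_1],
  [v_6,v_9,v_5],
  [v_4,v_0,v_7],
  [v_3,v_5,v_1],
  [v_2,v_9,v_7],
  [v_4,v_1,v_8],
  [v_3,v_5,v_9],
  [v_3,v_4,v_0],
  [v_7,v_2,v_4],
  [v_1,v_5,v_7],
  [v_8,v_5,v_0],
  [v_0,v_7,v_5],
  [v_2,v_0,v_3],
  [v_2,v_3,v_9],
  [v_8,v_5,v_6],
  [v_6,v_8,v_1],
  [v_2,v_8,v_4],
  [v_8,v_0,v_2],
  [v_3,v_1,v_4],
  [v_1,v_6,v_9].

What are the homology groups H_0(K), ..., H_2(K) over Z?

Take the total order v_0 < v_1 < v_2 < v_3 < v_4 < v_5 < v_6 < v_7 < v_8 < v_9 on the vertex set. Then K (dimension 2) consists of the simplices:

  0-simplices (10): [v_0], [v_1], [v_2], [v_3], [v_4], [v_5], [v_6], [v_7], [v_8], [v_9]
  1-simplices (30): (30 of them)
  2-simplices (20): (20 of them)

giving chain groups C_0 ≅ Z^10, C_1 ≅ Z^30, C_2 ≅ Z^20.

Boundary ∂_1: C_1 → C_0 is given by ∂[p,q] = [q] − [p]. For instance
  ∂[v_2,v_7] = [v_7] − [v_2].
The 10×30 boundary matrix has rank 9 and Smith normal form diag(1,1,1,1,1,1,1,1,1).

∂_2: C_2 → C_1 maps a triangle to the signed sum of its edges. For instance
  ∂[v_0,v_5,v_8] = [v_5,v_8] − [v_0,v_8] + [v_0,v_5],
  ∂[v_2,v_4,v_7] = [v_4,v_7] − [v_2,v_7] + [v_2,v_4].
As a 30×20 matrix over Z this has rank 20, with invariant factors (1,1,1,1,1,1,1,1,1,1,1,1,1,1,1,1,1,1,1,2).

From H_k ≅ ker(∂_k) / im(∂_{k+1}) we obtain:

  H_0: rank C_0 − rank ∂_1 = 10 − 9 = 1, and the invariant factors of ∂_1 are all 1, so H_0 = Z.
  H_1: rank ker ∂_1 − rank ∂_2 = (30 − 9) − 20 = 1, and ∂_2 has invariant factor 2 > 1, so H_1 = Z ⊕ Z_2.
  H_2: rank ker ∂_2 − rank ∂_3 = (20 − 20) − 0 = 0, and there is no ∂_3, so H_2 = 0.

As a check, the Euler characteristic is 10 − 30 + 20 = 0, which agrees with 1 − 1 + 0 = 0.

H_0 ≅ Z,  H_1 ≅ Z ⊕ Z_2,  H_2 = 0.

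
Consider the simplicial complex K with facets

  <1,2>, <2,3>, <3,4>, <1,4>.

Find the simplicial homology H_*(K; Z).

H_0 ≅ Z,  H_1 ≅ Z.

We work with the vertex ordering 1 < 2 < 3 < 4. The simplices of K, each written with vertices in increasing order, are:

  0-simplices (4): [1], [2], [3], [4]
  1-simplices (4): [1,2], [1,4], [2,3], [3,4]

so the chain groups are C_0 ≅ Z^4, C_1 ≅ Z^4.

∂_1: C_1 → C_0 is given by ∂[p,q] = [q] − [p]. For instance
  ∂[2,3] = [3] − [2].
As a 4×4 matrix over Z this has rank 3, with invariant factors (1,1,1).

Computing H_k = (kernel of ∂_k) / (image of ∂_{k+1}):

  H_0: rank C_0 − rank ∂_1 = 4 − 3 = 1, and the invariant factors of ∂_1 are all 1, so H_0 ≅ Z.
  H_1: rank ker ∂_1 − rank ∂_2 = (4 − 3) − 0 = 1, and there is no ∂_2, so H_1 ≅ Z.

As a check, the Euler characteristic is 4 − 4 = 0, which agrees with 1 − 1 = 0.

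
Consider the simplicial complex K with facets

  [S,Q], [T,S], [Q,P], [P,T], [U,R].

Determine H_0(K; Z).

Order the vertices as P < Q < R < S < T < U. Listing each simplex with vertices in this order, K has dimension 1 with simplices:

  0-simplices (6): P, Q, R, S, T, U
  1-simplices (5): PQ, PT, QS, RU, ST

giving chain groups C_0 ≅ Z^6, C_1 ≅ Z^5.

The boundary map ∂_1: C_1 → C_0 maps an edge to its endpoints' difference, ∂[p,q] = q − p. For instance
  ∂PQ = Q − P.
The resulting 6×5 matrix has rank 4, and its Smith normal form has invariant factors (1,1,1,1).

Computing H_k = (kernel of ∂_k) / (image of ∂_{k+1}):

  H_0: rank C_0 − rank ∂_1 = 6 − 4 = 2, and the invariant factors of ∂_1 are all 1, so H_0 ≅ Z^2.

H_0 = Z^2.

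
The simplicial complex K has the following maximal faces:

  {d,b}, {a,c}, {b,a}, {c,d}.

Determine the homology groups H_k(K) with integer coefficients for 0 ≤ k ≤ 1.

Take the total order a < b < c < d on the vertex set. Then K (dimension 1) consists of the simplices:

  0-simplices (4): a, b, c, d
  1-simplices (4): ab, ac, bd, cd

so the chain groups are C_0 ≅ Z^4, C_1 ≅ Z^4.

∂_1: C_1 → C_0 sends each edge [p,q] (with p < q) to q − p. For instance
  ∂cd = d − c.
The 4×4 boundary matrix has rank 3 and Smith normal form diag(1,1,1).

From H_k ≅ ker(∂_k) / im(∂_{k+1}) we obtain:

  H_0: rank C_0 − rank ∂_1 = 4 − 3 = 1, and the invariant factors of ∂_1 are all 1, so H_0 ≅ Z.
  H_1: rank ker ∂_1 − rank ∂_2 = (4 − 3) − 0 = 1, and there is no ∂_2, so H_1 ≅ Z.

H_0 ≅ Z,  H_1 ≅ Z.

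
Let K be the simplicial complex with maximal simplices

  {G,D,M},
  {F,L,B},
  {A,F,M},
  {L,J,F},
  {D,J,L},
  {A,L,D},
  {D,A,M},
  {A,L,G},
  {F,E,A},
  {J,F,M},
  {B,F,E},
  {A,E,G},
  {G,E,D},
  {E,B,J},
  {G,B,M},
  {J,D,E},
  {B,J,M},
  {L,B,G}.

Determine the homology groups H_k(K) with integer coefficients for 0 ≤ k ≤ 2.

Fix the vertex order A < B < D < E < F < G < J < L < M and write every simplex with vertices in increasing order. Then dim K = 2 and the simplices of K are:

  0-simplices (9): A, B, D, E, F, G, J, L, M
  1-simplices (27): AD, AE, AF, AG, AL, AM, BE, BF, BG, BJ, BL, BM, DE, DG, DJ, DL, DM, EF, EG, EJ, FJ, FL, FM, GL, GM, JL, JM
  2-simplices (18): ADL, ADM, AEF, AEG, AFM, AGL, BEF, BEJ, BFL, BGL, BGM, BJM, DEG, DEJ, DGM, DJL, FJL, FJM

giving chain groups C_0 ≅ Z^9, C_1 ≅ Z^27, C_2 ≅ Z^18.

The boundary map ∂_1: C_1 → C_0 is given by ∂[p,q] = [q] − [p].
This gives a 9×27 integer matrix of rank 8; reducing to Smith normal form yields diagonal entries (1,1,1,1,1,1,1,1).

Boundary ∂_2: C_2 → C_1 sends each 2-simplex [p,q,r] to [q,r] − [p,r] + [p,q]. For instance
  ∂ADM = DM − AM + AD,
  ∂DEJ = EJ − DJ + DE.
As a 27×18 matrix over Z this has rank 18, with invariant factors (1,1,1,1,1,1,1,1,1,1,1,1,1,1,1,1,1,2).

Now H_k = ker ∂_k / im ∂_{k+1}, so:

  H_0: rank C_0 − rank ∂_1 = 9 − 8 = 1, and the invariant factors of ∂_1 are all 1, so H_0 = Z.
  H_1: rank ker ∂_1 − rank ∂_2 = (27 − 8) − 18 = 1, and ∂_2 has invariant factor 2 > 1, so H_1 = Z ⊕ Z/2.
  H_2: rank ker ∂_2 − rank ∂_3 = (18 − 18) − 0 = 0, and there is no ∂_3, so H_2 = 0.

As a check, the Euler characteristic is 9 − 27 + 18 = 0, which agrees with 1 − 1 + 0 = 0.

H_0 = Z,  H_1 = Z ⊕ Z/2,  H_2 = 0.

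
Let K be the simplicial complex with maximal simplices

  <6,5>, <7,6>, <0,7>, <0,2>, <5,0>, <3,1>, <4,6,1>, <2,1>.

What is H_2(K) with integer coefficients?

K has 8 vertices, 10 edges, 1 triangle.
rank ∂_2 = 1, rank ∂_3 = 0 ⇒ b_2 = 1 − 1 − 0 = 0. So H_2 = 0.

H_2 ≅ 0.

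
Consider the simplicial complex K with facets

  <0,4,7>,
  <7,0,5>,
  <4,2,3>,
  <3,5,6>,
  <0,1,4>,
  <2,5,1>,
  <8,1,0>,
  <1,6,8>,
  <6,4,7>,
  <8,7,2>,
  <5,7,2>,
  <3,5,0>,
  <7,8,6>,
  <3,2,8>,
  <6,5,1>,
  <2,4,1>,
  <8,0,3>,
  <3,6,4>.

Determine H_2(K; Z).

Fix the vertex order 0 < 1 < 2 < 3 < 4 < 5 < 6 < 7 < 8 and write every simplex with vertices in increasing order. Then dim K = 2 and the simplices of K are:

  0-simplices (9): [0], [1], [2], [3], [4], [5], [6], [7], [8]
  1-simplices (27): (27 of them)
  2-simplices (18): [0,1,4], [0,1,8], [0,3,5], [0,3,8], [0,4,7], [0,5,7], [1,2,4], [1,2,5], [1,5,6], [1,6,8], [2,3,4], [2,3,8], [2,5,7], [2,7,8], [3,4,6], [3,5,6], [4,6,7], [6,7,8]

giving chain groups C_0 ≅ Z^9, C_1 ≅ Z^27, C_2 ≅ Z^18.

Boundary ∂_1: C_1 → C_0 maps an edge to its endpoints' difference, ∂[p,q] = q − p. For instance
  ∂[0,4] = [4] − [0].
This gives a 9×27 integer matrix of rank 8; reducing to Smith normal form yields diagonal entries (1,1,1,1,1,1,1,1).

∂_2: C_2 → C_1 sends each 2-simplex [p,q,r] to [q,r] − [p,r] + [p,q]. For instance
  ∂[1,2,4] = [2,4] − [1,4] + [1,2],
  ∂[1,6,8] = [6,8] − [1,8] + [1,6].
This gives a 27×18 integer matrix of rank 17; reducing to Smith normal form yields diagonal entries (1,1,1,1,1,1,1,1,1,1,1,1,1,1,1,1,1).

Computing H_k = (kernel of ∂_k) / (image of ∂_{k+1}):

  H_2: rank ker ∂_2 − rank ∂_3 = (18 − 17) − 0 = 1, and there is no ∂_3, so H_2 = Z.

H_2 ≅ Z.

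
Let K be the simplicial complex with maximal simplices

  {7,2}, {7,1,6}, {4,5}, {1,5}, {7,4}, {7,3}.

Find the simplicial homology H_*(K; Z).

Order the vertices as 1 < 2 < 3 < 4 < 5 < 6 < 7. Listing each simplex with vertices in this order, K has dimension 2 with simplices:

  0-simplices (7): [1], [2], [3], [4], [5], [6], [7]
  1-simplices (8): [1,5], [1,6], [1,7], [2,7], [3,7], [4,5], [4,7], [6,7]
  2-simplices (1): [1,6,7]

so the chain groups are C_0 ≅ Z^7, C_1 ≅ Z^8, C_2 ≅ Z^1.

∂_1: C_1 → C_0 maps an edge to its endpoints' difference, ∂[p,q] = q − p. For instance
  ∂[1,6] = [6] − [1].
The 7×8 boundary matrix has rank 6 and Smith normal form diag(1,1,1,1,1,1).

Boundary ∂_2: C_2 → C_1 sends each 2-simplex [p,q,r] to [q,r] − [p,r] + [p,q]. For instance
  ∂[1,6,7] = [6,7] − [1,7] + [1,6].
The 8×1 boundary matrix has rank 1 and Smith normal form diag(1).

Reading off H_k = ker ∂_k / im ∂_{k+1}:

  H_0: rank C_0 − rank ∂_1 = 7 − 6 = 1, and the invariant factors of ∂_1 are all 1, so H_0 ≅ Z.
  H_1: rank ker ∂_1 − rank ∂_2 = (8 − 6) − 1 = 1, and the invariant factors of ∂_2 are all 1, so H_1 ≅ Z.
  H_2: rank ker ∂_2 − rank ∂_3 = (1 − 1) − 0 = 0, and there is no ∂_3, so H_2 ≅ 0.

As a check, the Euler characteristic is 7 − 8 + 1 = 0, which agrees with 1 − 1 + 0 = 0.

H_0 = Z,  H_1 = Z,  H_2 = 0.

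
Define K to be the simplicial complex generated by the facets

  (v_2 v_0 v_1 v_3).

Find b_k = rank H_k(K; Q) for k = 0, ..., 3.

Order the vertices as v_0 < v_1 < v_2 < v_3. Listing each simplex with vertices in this order, K has dimension 3 with simplices:

  0-simplices (4): [v_0], [v_1], [v_2], [v_3]
  1-simplices (6): [v_0,v_1], [v_0,v_2], [v_0,v_3], [v_1,v_2], [v_1,v_3], [v_2,v_3]
  2-simplices (4): [v_0,v_1,v_2], [v_0,v_1,v_3], [v_0,v_2,v_3], [v_1,v_2,v_3]
  3-simplices (1): [v_0,v_1,v_2,v_3]

so the chain groups are C_0 ≅ Z^4, C_1 ≅ Z^6, C_2 ≅ Z^4, C_3 ≅ Z^1.

Boundary ∂_1: C_1 → C_0 sends each edge [p,q] (with p < q) to q − p. For instance
  ∂[v_0,v_1] = [v_1] − [v_0].
This gives a 4×6 integer matrix of rank 3; reducing to Smith normal form yields diagonal entries (1,1,1).

Boundary ∂_2: C_2 → C_1 acts by ∂[p,q,r] = [q,r] − [p,r] + [p,q]. For instance
  ∂[v_1,v_2,v_3] = [v_2,v_3] − [v_1,v_3] + [v_1,v_2],
  ∂[v_0,v_1,v_3] = [v_1,v_3] − [v_0,v_3] + [v_0,v_1].
As a 6×4 matrix over Z this has rank 3, with invariant factors (1,1,1).

Boundary ∂_3: C_3 → C_2 sends each 3-simplex σ to the alternating sum Σ_i (−1)^i (σ with its i-th vertex removed). For instance
  ∂[v_0,v_1,v_2,v_3] = [v_1,v_2,v_3] − [v_0,v_2,v_3] + [v_0,v_1,v_3] − [v_0,v_1,v_2].
As a 4×1 matrix over Z this has rank 1, with invariant factors (1).

Reading off H_k = ker ∂_k / im ∂_{k+1}:

  H_0: rank C_0 − rank ∂_1 = 4 − 3 = 1, and the invariant factors of ∂_1 are all 1, so H_0 ≅ Z.
  H_1: rank ker ∂_1 − rank ∂_2 = (6 − 3) − 3 = 0, and the invariant factors of ∂_2 are all 1, so H_1 ≅ 0.
  H_2: rank ker ∂_2 − rank ∂_3 = (4 − 3) − 1 = 0, and the invariant factors of ∂_3 are all 1, so H_2 ≅ 0.
  H_3: rank ker ∂_3 − rank ∂_4 = (1 − 1) − 0 = 0, and there is no ∂_4, so H_3 ≅ 0.

As a check, the Euler characteristic is 4 − 6 + 4 − 1 = 1, which agrees with 1 − 0 + 0 − 0 = 1.

Hence the Betti numbers are b_0 = 1, b_1 = 0, b_2 = 0, b_3 = 0.

b_0 = 1, b_1 = 0, b_2 = 0, b_3 = 0.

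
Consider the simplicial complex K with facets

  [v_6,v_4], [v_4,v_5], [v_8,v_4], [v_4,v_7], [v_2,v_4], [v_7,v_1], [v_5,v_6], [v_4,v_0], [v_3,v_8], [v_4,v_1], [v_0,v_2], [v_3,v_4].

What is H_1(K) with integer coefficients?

Fix the vertex order v_0 < v_1 < v_2 < v_3 < v_4 < v_5 < v_6 < v_7 < v_8 and write every simplex with vertices in increasing order. Then dim K = 1 and the simplices of K are:

  0-simplices (9): [v_0], [v_1], [v_2], [v_3], [v_4], [v_5], [v_6], [v_7], [v_8]
  1-simplices (12): [v_0,v_2], [v_0,v_4], [v_1,v_4], [v_1,v_7], [v_2,v_4], [v_3,v_4], [v_3,v_8], [v_4,v_5], [v_4,v_6], [v_4,v_7], [v_4,v_8], [v_5,v_6]

so the chain groups are C_0 ≅ Z^9, C_1 ≅ Z^12.

∂_1: C_1 → C_0 is given by ∂[p,q] = [q] − [p]. For instance
  ∂[v_5,v_6] = [v_6] − [v_5].
The resulting 9×12 matrix has rank 8, and its Smith normal form has invariant factors (1,1,1,1,1,1,1,1).

From H_k ≅ ker(∂_k) / im(∂_{k+1}) we obtain:

  H_1: rank ker ∂_1 − rank ∂_2 = (12 − 8) − 0 = 4, and there is no ∂_2, so H_1 ≅ Z^4.

H_1 = Z^4.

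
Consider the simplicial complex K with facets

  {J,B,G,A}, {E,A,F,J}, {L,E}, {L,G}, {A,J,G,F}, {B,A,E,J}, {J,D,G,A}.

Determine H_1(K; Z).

Order the vertices as A < B < D < E < F < G < J < L. Listing each simplex with vertices in this order, K has dimension 3 with simplices:

  0-simplices (8): A, B, D, E, F, G, J, L
  1-simplices (18): AB, AD, AE, AF, AG, AJ, BE, BG, BJ, DG, DJ, EF, EJ, EL, FG, FJ, GJ, GL
  2-simplices (15): ABE, ABG, ABJ, ADG, ADJ, AEF, AEJ, AFG, AFJ, AGJ, BEJ, BGJ, DGJ, EFJ, FGJ
  3-simplices (5): ABEJ, ABGJ, ADGJ, AEFJ, AFGJ

giving chain groups C_0 ≅ Z^8, C_1 ≅ Z^18, C_2 ≅ Z^15, C_3 ≅ Z^5.

∂_1: C_1 → C_0 is given by ∂[p,q] = [q] − [p]. For instance
  ∂AJ = J − A.
This gives a 8×18 integer matrix of rank 7; reducing to Smith normal form yields diagonal entries (1,1,1,1,1,1,1).

∂_2: C_2 → C_1 sends each 2-simplex [p,q,r] to [q,r] − [p,r] + [p,q]. For instance
  ∂ABE = BE − AE + AB,
  ∂ADJ = DJ − AJ + AD.
The 18×15 boundary matrix has rank 10 and Smith normal form diag(1,1,1,1,1,1,1,1,1,1).

Boundary ∂_3: C_3 → C_2 sends each 3-simplex σ to the alternating sum Σ_i (−1)^i (σ with its i-th vertex removed). For instance
  ∂AEFJ = EFJ − AFJ + AEJ − AEF,
  ∂ADGJ = DGJ − AGJ + ADJ − ADG.
As a 15×5 matrix over Z this has rank 5, with invariant factors (1,1,1,1,1).

Computing H_k = (kernel of ∂_k) / (image of ∂_{k+1}):

  H_1: rank ker ∂_1 − rank ∂_2 = (18 − 7) − 10 = 1, and the invariant factors of ∂_2 are all 1, so H_1 ≅ Z.

H_1 ≅ Z.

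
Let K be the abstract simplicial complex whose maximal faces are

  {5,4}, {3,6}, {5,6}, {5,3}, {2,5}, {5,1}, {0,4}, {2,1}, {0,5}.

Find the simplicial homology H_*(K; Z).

H_0 = Z,  H_1 = Z^3.

Fix the vertex order 0 < 1 < 2 < 3 < 4 < 5 < 6 and write every simplex with vertices in increasing order. Then dim K = 1 and the simplices of K are:

  0-simplices (7): [0], [1], [2], [3], [4], [5], [6]
  1-simplices (9): [0,4], [0,5], [1,2], [1,5], [2,5], [3,5], [3,6], [4,5], [5,6]

so the chain groups are C_0 ≅ Z^7, C_1 ≅ Z^9.

The boundary map ∂_1: C_1 → C_0 sends each edge [p,q] (with p < q) to q − p. For instance
  ∂[3,5] = [5] − [3].
The resulting 7×9 matrix has rank 6, and its Smith normal form has invariant factors (1,1,1,1,1,1).

Computing H_k = (kernel of ∂_k) / (image of ∂_{k+1}):

  H_0: rank C_0 − rank ∂_1 = 7 − 6 = 1, and the invariant factors of ∂_1 are all 1, so H_0 ≅ Z.
  H_1: rank ker ∂_1 − rank ∂_2 = (9 − 6) − 0 = 3, and there is no ∂_2, so H_1 ≅ Z^3.

(K is a triangulation of a wedge of 3 circles.)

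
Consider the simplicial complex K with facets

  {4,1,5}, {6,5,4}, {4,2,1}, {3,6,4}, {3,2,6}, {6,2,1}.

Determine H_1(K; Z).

H_1 = Z.

Order the vertices as 1 < 2 < 3 < 4 < 5 < 6. Listing each simplex with vertices in this order, K has dimension 2 with simplices:

  0-simplices (6): [1], [2], [3], [4], [5], [6]
  1-simplices (12): [1,2], [1,4], [1,5], [1,6], [2,3], [2,4], [2,6], [3,4], [3,6], [4,5], [4,6], [5,6]
  2-simplices (6): [1,2,4], [1,2,6], [1,4,5], [2,3,6], [3,4,6], [4,5,6]

Hence C_0 ≅ Z^6, C_1 ≅ Z^12, C_2 ≅ Z^6.

∂_1: C_1 → C_0 is given by ∂[p,q] = [q] − [p]. For instance
  ∂[2,6] = [6] − [2].
The resulting 6×12 matrix has rank 5, and its Smith normal form has invariant factors (1,1,1,1,1).

∂_2: C_2 → C_1 acts by ∂[p,q,r] = [q,r] − [p,r] + [p,q]. For instance
  ∂[3,4,6] = [4,6] − [3,6] + [3,4],
  ∂[1,4,5] = [4,5] − [1,5] + [1,4].
The resulting 12×6 matrix has rank 6, and its Smith normal form has invariant factors (1,1,1,1,1,1).

Now H_k = ker ∂_k / im ∂_{k+1}, so:

  H_1: rank ker ∂_1 − rank ∂_2 = (12 − 5) − 6 = 1, and the invariant factors of ∂_2 are all 1, so H_1 ≅ Z.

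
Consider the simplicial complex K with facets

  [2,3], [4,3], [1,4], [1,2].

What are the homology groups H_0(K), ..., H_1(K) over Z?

H_0 = Z,  H_1 = Z.

Order the vertices as 1 < 2 < 3 < 4. Listing each simplex with vertices in this order, K has dimension 1 with simplices:

  0-simplices (4): [1], [2], [3], [4]
  1-simplices (4): [1,2], [1,4], [2,3], [3,4]

Hence C_0 ≅ Z^4, C_1 ≅ Z^4.

∂_1: C_1 → C_0 maps an edge to its endpoints' difference, ∂[p,q] = q − p.
The 4×4 boundary matrix has rank 3 and Smith normal form diag(1,1,1).

Now H_k = ker ∂_k / im ∂_{k+1}, so:

  H_0: rank C_0 − rank ∂_1 = 4 − 3 = 1, and the invariant factors of ∂_1 are all 1, so H_0 ≅ Z.
  H_1: rank ker ∂_1 − rank ∂_2 = (4 − 3) − 0 = 1, and there is no ∂_2, so H_1 ≅ Z.

(K is a triangulation of the circle S^1.)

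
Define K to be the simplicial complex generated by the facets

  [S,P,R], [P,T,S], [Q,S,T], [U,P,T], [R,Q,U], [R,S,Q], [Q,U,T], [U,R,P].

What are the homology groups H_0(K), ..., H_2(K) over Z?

Order the vertices as P < Q < R < S < T < U. Listing each simplex with vertices in this order, K has dimension 2 with simplices:

  0-simplices (6): P, Q, R, S, T, U
  1-simplices (12): PR, PS, PT, PU, QR, QS, QT, QU, RS, RU, ST, TU
  2-simplices (8): PRS, PRU, PST, PTU, QRS, QRU, QST, QTU

so the chain groups are C_0 ≅ Z^6, C_1 ≅ Z^12, C_2 ≅ Z^8.

The boundary map ∂_1: C_1 → C_0 is given by ∂[p,q] = [q] − [p]. For instance
  ∂PT = T − P.
The 6×12 boundary matrix has rank 5 and Smith normal form diag(1,1,1,1,1).

∂_2: C_2 → C_1 sends each 2-simplex [p,q,r] to [q,r] − [p,r] + [p,q]. For instance
  ∂PRU = RU − PU + PR,
  ∂QRS = RS − QS + QR.
This gives a 12×8 integer matrix of rank 7; reducing to Smith normal form yields diagonal entries (1,1,1,1,1,1,1).

Reading off H_k = ker ∂_k / im ∂_{k+1}:

  H_0: rank C_0 − rank ∂_1 = 6 − 5 = 1, and the invariant factors of ∂_1 are all 1, so H_0 ≅ Z.
  H_1: rank ker ∂_1 − rank ∂_2 = (12 − 5) − 7 = 0, and the invariant factors of ∂_2 are all 1, so H_1 ≅ 0.
  H_2: rank ker ∂_2 − rank ∂_3 = (8 − 7) − 0 = 1, and there is no ∂_3, so H_2 ≅ Z.

(K is a triangulation of the 2-sphere S^2.)

H_0 = Z,  H_1 = 0,  H_2 = Z.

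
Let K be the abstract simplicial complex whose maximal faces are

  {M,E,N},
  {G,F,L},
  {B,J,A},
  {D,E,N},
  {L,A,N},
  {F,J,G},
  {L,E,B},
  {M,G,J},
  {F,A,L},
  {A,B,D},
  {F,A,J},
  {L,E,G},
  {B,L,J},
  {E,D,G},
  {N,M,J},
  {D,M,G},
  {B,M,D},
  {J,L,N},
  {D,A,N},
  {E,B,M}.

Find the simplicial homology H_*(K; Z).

H_0 = Z,  H_1 = Z ⊕ Z/2Z,  H_2 = 0.

Take the total order A < B < D < E < F < G < J < L < M < N on the vertex set. Then K (dimension 2) consists of the simplices:

  0-simplices (10): A, B, D, E, F, G, J, L, M, N
  1-simplices (30): AB, AD, AF, AJ, AL, AN, BD, BE, BJ, BL, BM, DE, DG, DM, DN, EG, EL, EM, EN, FG, FJ, FL, GJ, GL, GM, JL, JM, JN, LN, MN
  2-simplices (20): ABD, ABJ, ADN, AFJ, AFL, ALN, BDM, BEL, BEM, BJL, DEG, DEN, DGM, EGL, EMN, FGJ, FGL, GJM, JLN, JMN

so the chain groups are C_0 ≅ Z^10, C_1 ≅ Z^30, C_2 ≅ Z^20.

∂_1: C_1 → C_0 sends each edge [p,q] (with p < q) to q − p. For instance
  ∂GJ = J − G.
The resulting 10×30 matrix has rank 9, and its Smith normal form has invariant factors (1,1,1,1,1,1,1,1,1).

∂_2: C_2 → C_1 maps a triangle to the signed sum of its edges. For instance
  ∂DEN = EN − DN + DE,
  ∂ALN = LN − AN + AL.
The resulting 30×20 matrix has rank 20, and its Smith normal form has invariant factors (1,1,1,1,1,1,1,1,1,1,1,1,1,1,1,1,1,1,1,2).

Computing H_k = (kernel of ∂_k) / (image of ∂_{k+1}):

  H_0: rank C_0 − rank ∂_1 = 10 − 9 = 1, and the invariant factors of ∂_1 are all 1, so H_0 = Z.
  H_1: rank ker ∂_1 − rank ∂_2 = (30 − 9) − 20 = 1, and ∂_2 has invariant factor 2 > 1, so H_1 = Z ⊕ Z/2Z.
  H_2: rank ker ∂_2 − rank ∂_3 = (20 − 20) − 0 = 0, and there is no ∂_3, so H_2 = 0.

(K is a triangulation of the Klein bottle.)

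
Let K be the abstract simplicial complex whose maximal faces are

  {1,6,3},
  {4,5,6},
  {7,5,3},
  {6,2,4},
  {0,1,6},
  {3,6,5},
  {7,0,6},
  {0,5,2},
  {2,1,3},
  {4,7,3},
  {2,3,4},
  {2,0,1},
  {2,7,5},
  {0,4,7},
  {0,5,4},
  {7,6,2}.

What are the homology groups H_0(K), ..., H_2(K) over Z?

H_0 ≅ Z,  H_1 ≅ Z^2,  H_2 ≅ Z.

Take the total order 0 < 1 < 2 < 3 < 4 < 5 < 6 < 7 on the vertex set. Then K (dimension 2) consists of the simplices:

  0-simplices (8): [0], [1], [2], [3], [4], [5], [6], [7]
  1-simplices (24): (24 of them)
  2-simplices (16): [0,1,2], [0,1,6], [0,2,5], [0,4,5], [0,4,7], [0,6,7], [1,2,3], [1,3,6], [2,3,4], [2,4,6], [2,5,7], [2,6,7], [3,4,7], [3,5,6], [3,5,7], [4,5,6]

giving chain groups C_0 ≅ Z^8, C_1 ≅ Z^24, C_2 ≅ Z^16.

The boundary map ∂_1: C_1 → C_0 is given by ∂[p,q] = [q] − [p]. For instance
  ∂[3,4] = [4] − [3].
The resulting 8×24 matrix has rank 7, and its Smith normal form has invariant factors (1,1,1,1,1,1,1).

The boundary map ∂_2: C_2 → C_1 maps a triangle to the signed sum of its edges. For instance
  ∂[0,4,7] = [4,7] − [0,7] + [0,4],
  ∂[4,5,6] = [5,6] − [4,6] + [4,5].
This gives a 24×16 integer matrix of rank 15; reducing to Smith normal form yields diagonal entries (1,1,1,1,1,1,1,1,1,1,1,1,1,1,1).

From H_k ≅ ker(∂_k) / im(∂_{k+1}) we obtain:

  H_0: rank C_0 − rank ∂_1 = 8 − 7 = 1, and the invariant factors of ∂_1 are all 1, so H_0 = Z.
  H_1: rank ker ∂_1 − rank ∂_2 = (24 − 7) − 15 = 2, and the invariant factors of ∂_2 are all 1, so H_1 = Z^2.
  H_2: rank ker ∂_2 − rank ∂_3 = (16 − 15) − 0 = 1, and there is no ∂_3, so H_2 = Z.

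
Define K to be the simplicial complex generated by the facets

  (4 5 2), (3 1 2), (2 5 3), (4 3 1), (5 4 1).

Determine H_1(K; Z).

Fix the vertex order 1 < 2 < 3 < 4 < 5 and write every simplex with vertices in increasing order. Then dim K = 2 and the simplices of K are:

  0-simplices (5): [1], [2], [3], [4], [5]
  1-simplices (10): [1,2], [1,3], [1,4], [1,5], [2,3], [2,4], [2,5], [3,4], [3,5], [4,5]
  2-simplices (5): [1,2,3], [1,3,4], [1,4,5], [2,3,5], [2,4,5]

so the chain groups are C_0 ≅ Z^5, C_1 ≅ Z^10, C_2 ≅ Z^5.

Boundary ∂_1: C_1 → C_0 sends each edge [p,q] (with p < q) to q − p.
This gives a 5×10 integer matrix of rank 4; reducing to Smith normal form yields diagonal entries (1,1,1,1).

Boundary ∂_2: C_2 → C_1 acts by ∂[p,q,r] = [q,r] − [p,r] + [p,q]. For instance
  ∂[2,3,5] = [3,5] − [2,5] + [2,3],
  ∂[1,2,3] = [2,3] − [1,3] + [1,2].
The 10×5 boundary matrix has rank 5 and Smith normal form diag(1,1,1,1,1).

Now H_k = ker ∂_k / im ∂_{k+1}, so:

  H_1: rank ker ∂_1 − rank ∂_2 = (10 − 4) − 5 = 1, and the invariant factors of ∂_2 are all 1, so H_1 ≅ Z.

H_1 ≅ Z.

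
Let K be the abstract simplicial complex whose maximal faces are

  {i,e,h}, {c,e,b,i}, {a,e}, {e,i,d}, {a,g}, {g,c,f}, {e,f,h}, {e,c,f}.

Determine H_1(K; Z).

H_1 = Z.

Fix the vertex order a < b < c < d < e < f < g < h < i and write every simplex with vertices in increasing order. Then dim K = 3 and the simplices of K are:

  0-simplices (9): a, b, c, d, e, f, g, h, i
  1-simplices (17): ae, ag, bc, be, bi, ce, cf, cg, ci, de, di, ef, eh, ei, fg, fh, hi
  2-simplices (9): bce, bci, bei, cef, cei, cfg, dei, efh, ehi
  3-simplices (1): bcei

Hence C_0 ≅ Z^9, C_1 ≅ Z^17, C_2 ≅ Z^9, C_3 ≅ Z^1.

The boundary map ∂_1: C_1 → C_0 is given by ∂[p,q] = [q] − [p].
As a 9×17 matrix over Z this has rank 8, with invariant factors (1,1,1,1,1,1,1,1).

The boundary map ∂_2: C_2 → C_1 sends each 2-simplex [p,q,r] to [q,r] − [p,r] + [p,q]. For instance
  ∂bei = ei − bi + be,
  ∂ehi = hi − ei + eh.
The 17×9 boundary matrix has rank 8 and Smith normal form diag(1,1,1,1,1,1,1,1).

Boundary ∂_3: C_3 → C_2 sends each 3-simplex σ to the alternating sum Σ_i (−1)^i (σ with its i-th vertex removed). For instance
  ∂bcei = cei − bei + bci − bce.
The 9×1 boundary matrix has rank 1 and Smith normal form diag(1).

Now H_k = ker ∂_k / im ∂_{k+1}, so:

  H_1: rank ker ∂_1 − rank ∂_2 = (17 − 8) − 8 = 1, and the invariant factors of ∂_2 are all 1, so H_1 ≅ Z.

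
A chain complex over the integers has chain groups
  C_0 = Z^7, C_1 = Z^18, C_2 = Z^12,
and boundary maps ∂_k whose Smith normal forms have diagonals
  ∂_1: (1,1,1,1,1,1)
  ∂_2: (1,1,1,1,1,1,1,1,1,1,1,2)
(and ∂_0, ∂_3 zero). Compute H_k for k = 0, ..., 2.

H_0 ≅ Z,  H_1 ≅ Z/2Z,  H_2 = 0.

H_0: b_0 = 7 − 0 − 6 = 1; torsion from ∂_1 factors > 1: none. So H_0 ≅ Z.
H_1: b_1 = 18 − 6 − 12 = 0; torsion from ∂_2 factors > 1: [2]. So H_1 ≅ Z/2Z.
H_2: b_2 = 12 − 12 − 0 = 0; torsion from ∂_3 factors > 1: none. So H_2 ≅ 0.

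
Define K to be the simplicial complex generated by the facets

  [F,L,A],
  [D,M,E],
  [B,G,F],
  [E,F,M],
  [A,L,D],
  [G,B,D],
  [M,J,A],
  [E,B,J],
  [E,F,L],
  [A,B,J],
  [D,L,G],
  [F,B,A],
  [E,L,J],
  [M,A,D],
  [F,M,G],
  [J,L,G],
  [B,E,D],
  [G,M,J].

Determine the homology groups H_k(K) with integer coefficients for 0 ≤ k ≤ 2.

H_0 = Z,  H_1 = Z^2,  H_2 = Z.

Fix the vertex order A < B < D < E < F < G < J < L < M and write every simplex with vertices in increasing order. Then dim K = 2 and the simplices of K are:

  0-simplices (9): A, B, D, E, F, G, J, L, M
  1-simplices (27): AB, AD, AF, AJ, AL, AM, BD, BE, BF, BG, BJ, DE, DG, DL, DM, EF, EJ, EL, EM, FG, FL, FM, GJ, GL, GM, JL, JM
  2-simplices (18): ABF, ABJ, ADL, ADM, AFL, AJM, BDE, BDG, BEJ, BFG, DEM, DGL, EFL, EFM, EJL, FGM, GJL, GJM

so the chain groups are C_0 ≅ Z^9, C_1 ≅ Z^27, C_2 ≅ Z^18.

The boundary map ∂_1: C_1 → C_0 is given by ∂[p,q] = [q] − [p]. For instance
  ∂BF = F − B.
As a 9×27 matrix over Z this has rank 8, with invariant factors (1,1,1,1,1,1,1,1).

Boundary ∂_2: C_2 → C_1 sends each 2-simplex [p,q,r] to [q,r] − [p,r] + [p,q]. For instance
  ∂ADL = DL − AL + AD,
  ∂AJM = JM − AM + AJ.
The 27×18 boundary matrix has rank 17 and Smith normal form diag(1,1,1,1,1,1,1,1,1,1,1,1,1,1,1,1,1).

Computing H_k = (kernel of ∂_k) / (image of ∂_{k+1}):

  H_0: rank C_0 − rank ∂_1 = 9 − 8 = 1, and the invariant factors of ∂_1 are all 1, so H_0 ≅ Z.
  H_1: rank ker ∂_1 − rank ∂_2 = (27 − 8) − 17 = 2, and the invariant factors of ∂_2 are all 1, so H_1 ≅ Z^2.
  H_2: rank ker ∂_2 − rank ∂_3 = (18 − 17) − 0 = 1, and there is no ∂_3, so H_2 ≅ Z.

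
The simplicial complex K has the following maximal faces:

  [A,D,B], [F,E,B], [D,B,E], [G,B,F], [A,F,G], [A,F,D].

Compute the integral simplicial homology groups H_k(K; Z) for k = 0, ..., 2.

Take the total order A < B < D < E < F < G on the vertex set. Then K (dimension 2) consists of the simplices:

  0-simplices (6): A, B, D, E, F, G
  1-simplices (12): AB, AD, AF, AG, BD, BE, BF, BG, DE, DF, EF, FG
  2-simplices (6): ABD, ADF, AFG, BDE, BEF, BFG

Hence C_0 ≅ Z^6, C_1 ≅ Z^12, C_2 ≅ Z^6.

Boundary ∂_1: C_1 → C_0 is given by ∂[p,q] = [q] − [p]. For instance
  ∂BG = G − B.
As a 6×12 matrix over Z this has rank 5, with invariant factors (1,1,1,1,1).

The boundary map ∂_2: C_2 → C_1 sends each 2-simplex [p,q,r] to [q,r] − [p,r] + [p,q]. For instance
  ∂ADF = DF − AF + AD,
  ∂ABD = BD − AD + AB.
The resulting 12×6 matrix has rank 6, and its Smith normal form has invariant factors (1,1,1,1,1,1).

Computing H_k = (kernel of ∂_k) / (image of ∂_{k+1}):

  H_0: rank C_0 − rank ∂_1 = 6 − 5 = 1, and the invariant factors of ∂_1 are all 1, so H_0 = Z.
  H_1: rank ker ∂_1 − rank ∂_2 = (12 − 5) − 6 = 1, and the invariant factors of ∂_2 are all 1, so H_1 = Z.
  H_2: rank ker ∂_2 − rank ∂_3 = (6 − 6) − 0 = 0, and there is no ∂_3, so H_2 = 0.

(K is a triangulation of the cylinder S^1 x I.)

H_0 ≅ Z,  H_1 ≅ Z,  H_2 = 0.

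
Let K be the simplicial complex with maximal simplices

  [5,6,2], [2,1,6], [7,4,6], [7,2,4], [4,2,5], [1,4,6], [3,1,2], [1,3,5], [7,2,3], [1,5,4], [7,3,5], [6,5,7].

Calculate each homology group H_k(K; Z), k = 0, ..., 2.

Take the total order 1 < 2 < 3 < 4 < 5 < 6 < 7 on the vertex set. Then K (dimension 2) consists of the simplices:

  0-simplices (7): [1], [2], [3], [4], [5], [6], [7]
  1-simplices (18): [1,2], [1,3], [1,4], [1,5], [1,6], [2,3], [2,4], [2,5], [2,6], [2,7], [3,5], [3,7], [4,5], [4,6], [4,7], [5,6], [5,7], [6,7]
  2-simplices (12): [1,2,3], [1,2,6], [1,3,5], [1,4,5], [1,4,6], [2,3,7], [2,4,5], [2,4,7], [2,5,6], [3,5,7], [4,6,7], [5,6,7]

so the chain groups are C_0 ≅ Z^7, C_1 ≅ Z^18, C_2 ≅ Z^12.

The boundary map ∂_1: C_1 → C_0 sends each edge [p,q] (with p < q) to q − p. For instance
  ∂[1,5] = [5] − [1].
This gives a 7×18 integer matrix of rank 6; reducing to Smith normal form yields diagonal entries (1,1,1,1,1,1).

∂_2: C_2 → C_1 acts by ∂[p,q,r] = [q,r] − [p,r] + [p,q]. For instance
  ∂[3,5,7] = [5,7] − [3,7] + [3,5],
  ∂[5,6,7] = [6,7] − [5,7] + [5,6].
This gives a 18×12 integer matrix of rank 12; reducing to Smith normal form yields diagonal entries (1,1,1,1,1,1,1,1,1,1,1,2).

Computing H_k = (kernel of ∂_k) / (image of ∂_{k+1}):

  H_0: rank C_0 − rank ∂_1 = 7 − 6 = 1, and the invariant factors of ∂_1 are all 1, so H_0 ≅ Z.
  H_1: rank ker ∂_1 − rank ∂_2 = (18 − 6) − 12 = 0, and ∂_2 has invariant factor 2 > 1, so H_1 ≅ Z_2.
  H_2: rank ker ∂_2 − rank ∂_3 = (12 − 12) − 0 = 0, and there is no ∂_3, so H_2 ≅ 0.

As a check, the Euler characteristic is 7 − 18 + 12 = 1, which agrees with 1 − 0 + 0 = 1.
(K is a triangulation of the real projective plane RP^2.)

H_0 ≅ Z,  H_1 ≅ Z_2,  H_2 = 0.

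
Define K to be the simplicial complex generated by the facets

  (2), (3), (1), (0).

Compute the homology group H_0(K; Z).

H_0 ≅ Z^4.

Order the vertices as 0 < 1 < 2 < 3. Listing each simplex with vertices in this order, K has dimension 0 with simplices:

  0-simplices (4): [0], [1], [2], [3]

giving chain groups C_0 ≅ Z^4.

Reading off H_k = ker ∂_k / im ∂_{k+1}:

  H_0: rank C_0 − rank ∂_1 = 4 − 0 = 4, and there is no ∂_1, so H_0 ≅ Z^4.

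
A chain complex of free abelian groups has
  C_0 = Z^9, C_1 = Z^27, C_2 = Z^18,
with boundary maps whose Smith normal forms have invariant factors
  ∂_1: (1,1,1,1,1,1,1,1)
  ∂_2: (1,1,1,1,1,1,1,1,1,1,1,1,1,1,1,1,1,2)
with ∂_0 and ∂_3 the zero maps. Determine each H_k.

H_0 = Z,  H_1 = Z ⊕ Z/2,  H_2 = 0.

H_0: b_0 = 9 − 0 − 8 = 1; torsion from ∂_1 factors > 1: none. So H_0 = Z.
H_1: b_1 = 27 − 8 − 18 = 1; torsion from ∂_2 factors > 1: [2]. So H_1 = Z ⊕ Z/2.
H_2: b_2 = 18 − 18 − 0 = 0; torsion from ∂_3 factors > 1: none. So H_2 = 0.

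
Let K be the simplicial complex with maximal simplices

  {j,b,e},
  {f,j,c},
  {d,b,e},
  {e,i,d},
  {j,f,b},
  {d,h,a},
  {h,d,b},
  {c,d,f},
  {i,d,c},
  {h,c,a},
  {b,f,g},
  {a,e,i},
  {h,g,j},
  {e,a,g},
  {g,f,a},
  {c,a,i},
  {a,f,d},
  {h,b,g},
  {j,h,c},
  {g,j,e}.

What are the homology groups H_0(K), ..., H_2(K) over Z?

H_0 = Z,  H_1 = Z ⊕ Z/2Z,  H_2 = 0.

K has 10 vertices, 30 edges, 20 triangles.
rank ∂_0 = 0, rank ∂_1 = 9 ⇒ b_0 = 10 − 0 − 9 = 1; all invariant factors of ∂_1 are 1 so no torsion. So H_0 ≅ Z.
rank ∂_1 = 9, rank ∂_2 = 20 ⇒ b_1 = 30 − 9 − 20 = 1; ∂_2 has invariant factor(s) [2] giving torsion. So H_1 ≅ Z ⊕ Z/2Z.
rank ∂_2 = 20, rank ∂_3 = 0 ⇒ b_2 = 20 − 20 − 0 = 0. So H_2 ≅ 0.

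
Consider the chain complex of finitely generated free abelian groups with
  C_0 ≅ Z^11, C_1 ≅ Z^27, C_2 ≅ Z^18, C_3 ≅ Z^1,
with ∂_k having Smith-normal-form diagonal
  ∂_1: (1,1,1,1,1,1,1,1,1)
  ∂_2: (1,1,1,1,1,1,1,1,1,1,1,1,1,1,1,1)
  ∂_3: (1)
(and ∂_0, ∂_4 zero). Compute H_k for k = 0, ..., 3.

H_0 ≅ Z^2,  H_1 ≅ Z^2,  H_2 ≅ Z,  H_3 = 0.

H_0: b_0 = 11 − 0 − 9 = 2; torsion from ∂_1 factors > 1: none. So H_0 ≅ Z^2.
H_1: b_1 = 27 − 9 − 16 = 2; torsion from ∂_2 factors > 1: none. So H_1 ≅ Z^2.
H_2: b_2 = 18 − 16 − 1 = 1; torsion from ∂_3 factors > 1: none. So H_2 ≅ Z.
H_3: b_3 = 1 − 1 − 0 = 0; torsion from ∂_4 factors > 1: none. So H_3 ≅ 0.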